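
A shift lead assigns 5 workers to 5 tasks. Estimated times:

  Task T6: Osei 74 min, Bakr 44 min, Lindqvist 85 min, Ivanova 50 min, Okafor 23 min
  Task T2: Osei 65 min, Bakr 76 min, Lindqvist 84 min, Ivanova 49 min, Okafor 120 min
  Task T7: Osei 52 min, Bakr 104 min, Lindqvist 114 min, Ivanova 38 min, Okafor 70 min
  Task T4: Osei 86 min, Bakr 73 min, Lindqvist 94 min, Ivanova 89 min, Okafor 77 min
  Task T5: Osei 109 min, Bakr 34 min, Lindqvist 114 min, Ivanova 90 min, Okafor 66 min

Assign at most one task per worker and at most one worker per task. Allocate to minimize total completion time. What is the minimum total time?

Min total: 252 min

Optimal: Osei→Task T7 (52 min), Bakr→Task T5 (34 min), Lindqvist→Task T4 (94 min), Ivanova→Task T2 (49 min), Okafor→Task T6 (23 min) — total 52+34+94+49+23 = 252 min.
Column-greedy (each task in turn goes to its cheapest remaining worker) gives 311 min, worse by 59.
Next-best assignment: Osei→Task T2, Bakr→Task T5, Lindqvist→Task T4, Ivanova→Task T7, Okafor→Task T6 = 254 min.
No other one-to-one assignment undercuts 252 min.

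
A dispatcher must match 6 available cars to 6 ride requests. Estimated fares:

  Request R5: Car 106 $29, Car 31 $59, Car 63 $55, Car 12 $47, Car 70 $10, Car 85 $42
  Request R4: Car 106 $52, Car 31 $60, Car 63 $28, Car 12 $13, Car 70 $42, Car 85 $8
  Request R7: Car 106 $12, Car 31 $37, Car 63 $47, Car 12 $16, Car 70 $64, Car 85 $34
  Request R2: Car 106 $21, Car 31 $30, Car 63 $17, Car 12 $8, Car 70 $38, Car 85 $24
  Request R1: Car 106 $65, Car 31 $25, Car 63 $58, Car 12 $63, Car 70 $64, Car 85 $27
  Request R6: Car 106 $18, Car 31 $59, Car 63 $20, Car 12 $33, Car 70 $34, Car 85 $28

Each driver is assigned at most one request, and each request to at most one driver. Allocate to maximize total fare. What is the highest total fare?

This is a one-to-one assignment (maximum-weight bipartite matching).
Optimal: Car 106→Request R4 ($52), Car 31→Request R6 ($59), Car 63→Request R5 ($55), Car 12→Request R1 ($63), Car 70→Request R7 ($64), Car 85→Request R2 ($24) — total 52+59+55+63+64+24 = $317.
Row-greedy (each driver in turn takes its best remaining request) gives $301, worse by 16.

Max total: $317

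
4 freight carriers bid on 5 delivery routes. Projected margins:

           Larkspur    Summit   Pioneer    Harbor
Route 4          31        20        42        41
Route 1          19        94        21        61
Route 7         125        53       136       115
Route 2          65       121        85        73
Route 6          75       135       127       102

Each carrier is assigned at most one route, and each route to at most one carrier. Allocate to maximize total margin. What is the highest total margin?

This is a one-to-one assignment (maximum-weight bipartite matching).
Optimal: Larkspur→Route 7 ($125k), Summit→Route 2 ($121k), Pioneer→Route 6 ($127k), Harbor→Route 1 ($61k) — total 125+121+127+61 = $434k.
Next-best assignment: Larkspur→Route 7, Summit→Route 1, Pioneer→Route 6, Harbor→Route 2 = $419k.

Max total: $434k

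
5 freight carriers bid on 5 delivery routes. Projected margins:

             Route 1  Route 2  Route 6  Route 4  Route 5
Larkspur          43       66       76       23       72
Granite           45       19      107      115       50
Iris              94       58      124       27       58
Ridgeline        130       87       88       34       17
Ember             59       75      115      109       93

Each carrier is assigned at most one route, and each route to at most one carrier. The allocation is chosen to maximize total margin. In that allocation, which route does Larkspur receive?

Optimal: Larkspur→Route 2 ($66k), Granite→Route 4 ($115k), Iris→Route 6 ($124k), Ridgeline→Route 1 ($130k), Ember→Route 5 ($93k) — total 66+115+124+130+93 = $528k.
Column-greedy (each route in turn goes to its best remaining carrier) gives $516k, worse by 12.
Next-best assignment: Larkspur→Route 5, Granite→Route 4, Iris→Route 6, Ridgeline→Route 1, Ember→Route 2 = $516k.
Every other assignment is strictly worse.
Larkspur's own top route is Route 6 ($76k), but forcing Larkspur→Route 6 and reassigning the rest optimally gives only $472k — worse by 56.

Larkspur receives Route 2.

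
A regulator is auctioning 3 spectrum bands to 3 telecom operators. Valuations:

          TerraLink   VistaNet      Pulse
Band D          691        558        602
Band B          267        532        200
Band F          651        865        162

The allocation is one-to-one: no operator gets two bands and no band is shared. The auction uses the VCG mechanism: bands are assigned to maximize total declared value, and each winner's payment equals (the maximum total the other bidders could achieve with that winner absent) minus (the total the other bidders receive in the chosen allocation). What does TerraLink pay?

TerraLink pays $333M.

Efficient allocation: TerraLink→Band F ($651M), VistaNet→Band B ($532M), Pulse→Band D ($602M); total welfare W = $1785M.
TerraLink receives Band F at value $651M, so the others get W − 651 = $1134M.
Without TerraLink: best allocation of the remaining 2 bidders over all 3 bands is VistaNet→Band F ($865M), Pulse→Band D ($602M), total $1467M.
VCG payment = (others' best without TerraLink) − (others' welfare with TerraLink) = 1467 − 1134 = $333M.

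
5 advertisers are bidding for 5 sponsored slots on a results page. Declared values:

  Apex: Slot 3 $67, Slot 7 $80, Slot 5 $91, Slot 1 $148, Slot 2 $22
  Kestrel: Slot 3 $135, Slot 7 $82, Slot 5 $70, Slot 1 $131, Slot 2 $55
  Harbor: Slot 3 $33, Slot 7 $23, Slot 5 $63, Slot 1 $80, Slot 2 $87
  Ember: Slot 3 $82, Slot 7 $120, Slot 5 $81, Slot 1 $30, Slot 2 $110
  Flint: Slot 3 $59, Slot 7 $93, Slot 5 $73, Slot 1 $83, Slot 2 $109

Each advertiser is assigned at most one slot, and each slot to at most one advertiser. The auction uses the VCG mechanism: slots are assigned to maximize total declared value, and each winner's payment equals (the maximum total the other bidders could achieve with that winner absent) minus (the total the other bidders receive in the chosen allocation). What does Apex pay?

Apex pays $17.

Efficient allocation: Apex→Slot 1 ($148), Kestrel→Slot 3 ($135), Harbor→Slot 5 ($63), Ember→Slot 7 ($120), Flint→Slot 2 ($109); total welfare W = $575.
Apex receives Slot 1 at value $148, so the others get W − 148 = $427.
Without Apex: best allocation of the remaining 4 bidders over all 5 slots is Kestrel→Slot 3 ($135), Harbor→Slot 1 ($80), Ember→Slot 7 ($120), Flint→Slot 2 ($109), total $444.
VCG payment = (others' best without Apex) − (others' welfare with Apex) = 444 − 427 = $17.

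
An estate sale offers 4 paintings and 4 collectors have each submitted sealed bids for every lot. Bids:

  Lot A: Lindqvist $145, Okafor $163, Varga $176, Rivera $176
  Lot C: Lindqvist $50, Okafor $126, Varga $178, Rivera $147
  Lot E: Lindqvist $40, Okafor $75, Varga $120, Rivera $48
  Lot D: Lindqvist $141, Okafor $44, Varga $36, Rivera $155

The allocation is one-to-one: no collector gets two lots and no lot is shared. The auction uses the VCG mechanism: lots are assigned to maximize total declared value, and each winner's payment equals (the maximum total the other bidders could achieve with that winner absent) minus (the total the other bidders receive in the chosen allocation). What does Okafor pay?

Efficient allocation: Lindqvist→Lot D ($141), Okafor→Lot A ($163), Varga→Lot E ($120), Rivera→Lot C ($147); total welfare W = $571.
Okafor receives Lot A at value $163, so the others get W − 163 = $408.
Without Okafor: best allocation of the remaining 3 bidders over all 4 lots is Lindqvist→Lot D ($141), Varga→Lot C ($178), Rivera→Lot A ($176), total $495.
VCG payment = (others' best without Okafor) − (others' welfare with Okafor) = 495 − 408 = $87.

Okafor pays $87.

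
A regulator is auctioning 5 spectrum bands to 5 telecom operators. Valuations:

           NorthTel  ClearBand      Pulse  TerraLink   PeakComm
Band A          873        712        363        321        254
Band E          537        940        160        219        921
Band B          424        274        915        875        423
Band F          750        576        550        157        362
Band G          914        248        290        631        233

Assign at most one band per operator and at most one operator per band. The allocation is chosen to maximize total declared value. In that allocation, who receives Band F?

Optimal: NorthTel→Band G ($914M), ClearBand→Band A ($712M), Pulse→Band F ($550M), TerraLink→Band B ($875M), PeakComm→Band E ($921M) — total 914+712+550+875+921 = $3972M.
Max-entry greedy (repeatedly take the single best remaining cell) gives $3452M, worse by 520.
Next-best assignment: NorthTel→Band F, ClearBand→Band A, Pulse→Band B, TerraLink→Band G, PeakComm→Band E = $3929M.
Swapping Pulse↔NorthTel (Pulse→Band G $290M, NorthTel→Band F $750M) loses 424.
Pulse's own top band is Band B ($915M), but forcing Pulse→Band B and reassigning the rest optimally gives only $3929M — worse by 43.

Pulse receives Band F.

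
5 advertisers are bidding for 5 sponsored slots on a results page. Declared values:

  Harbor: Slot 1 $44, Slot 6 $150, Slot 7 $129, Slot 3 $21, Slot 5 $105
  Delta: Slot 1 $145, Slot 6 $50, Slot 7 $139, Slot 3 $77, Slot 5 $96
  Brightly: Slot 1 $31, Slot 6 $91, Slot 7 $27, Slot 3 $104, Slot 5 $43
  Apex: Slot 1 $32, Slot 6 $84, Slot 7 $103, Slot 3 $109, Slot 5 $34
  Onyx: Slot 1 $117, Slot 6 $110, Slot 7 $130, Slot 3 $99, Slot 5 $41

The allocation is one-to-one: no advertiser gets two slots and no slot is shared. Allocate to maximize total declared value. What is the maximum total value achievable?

Optimal: Harbor→Slot 5 ($105), Delta→Slot 1 ($145), Brightly→Slot 6 ($91), Apex→Slot 3 ($109), Onyx→Slot 7 ($130) — total 105+145+91+109+130 = $580.
Max-entry greedy (repeatedly take the single best remaining cell) gives $577, worse by 3.
No other one-to-one assignment exceeds $580.

Max total: $580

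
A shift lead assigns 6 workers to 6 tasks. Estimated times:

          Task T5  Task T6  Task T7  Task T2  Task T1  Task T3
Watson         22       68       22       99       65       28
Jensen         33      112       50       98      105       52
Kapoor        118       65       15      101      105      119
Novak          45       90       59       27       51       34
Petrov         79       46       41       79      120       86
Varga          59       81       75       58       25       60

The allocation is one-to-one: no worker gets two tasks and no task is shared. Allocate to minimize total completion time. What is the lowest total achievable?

This is a one-to-one assignment (minimum-cost bipartite matching).
Optimal: Watson→Task T3 (28 min), Jensen→Task T5 (33 min), Kapoor→Task T7 (15 min), Novak→Task T2 (27 min), Petrov→Task T6 (46 min), Varga→Task T1 (25 min) — total 28+33+15+27+46+25 = 174 min.
Row-greedy (each worker in turn takes its cheapest remaining task) gives 275 min, worse by 101.
Swapping Jensen↔Kapoor (Jensen→Task T7 50 min, Kapoor→Task T5 118 min) adds 120.

Minimum total: 174 min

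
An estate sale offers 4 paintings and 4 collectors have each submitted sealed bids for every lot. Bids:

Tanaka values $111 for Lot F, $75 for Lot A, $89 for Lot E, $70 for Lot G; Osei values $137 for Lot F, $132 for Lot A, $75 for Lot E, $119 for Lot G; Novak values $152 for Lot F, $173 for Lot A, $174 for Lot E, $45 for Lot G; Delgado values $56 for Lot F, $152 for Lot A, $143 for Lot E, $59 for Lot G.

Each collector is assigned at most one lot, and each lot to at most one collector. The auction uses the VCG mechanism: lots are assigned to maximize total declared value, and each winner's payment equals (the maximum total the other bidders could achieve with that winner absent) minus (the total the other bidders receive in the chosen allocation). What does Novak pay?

Efficient allocation: Tanaka→Lot F ($111), Osei→Lot G ($119), Novak→Lot E ($174), Delgado→Lot A ($152); total welfare W = $556.
Novak receives Lot E at value $174, so the others get W − 174 = $382.
Without Novak: best allocation of the remaining 3 bidders over all 4 lots is Tanaka→Lot F ($111), Osei→Lot A ($132), Delgado→Lot E ($143), total $386.
VCG payment = (others' best without Novak) − (others' welfare with Novak) = 386 − 382 = $4.

Novak pays $4.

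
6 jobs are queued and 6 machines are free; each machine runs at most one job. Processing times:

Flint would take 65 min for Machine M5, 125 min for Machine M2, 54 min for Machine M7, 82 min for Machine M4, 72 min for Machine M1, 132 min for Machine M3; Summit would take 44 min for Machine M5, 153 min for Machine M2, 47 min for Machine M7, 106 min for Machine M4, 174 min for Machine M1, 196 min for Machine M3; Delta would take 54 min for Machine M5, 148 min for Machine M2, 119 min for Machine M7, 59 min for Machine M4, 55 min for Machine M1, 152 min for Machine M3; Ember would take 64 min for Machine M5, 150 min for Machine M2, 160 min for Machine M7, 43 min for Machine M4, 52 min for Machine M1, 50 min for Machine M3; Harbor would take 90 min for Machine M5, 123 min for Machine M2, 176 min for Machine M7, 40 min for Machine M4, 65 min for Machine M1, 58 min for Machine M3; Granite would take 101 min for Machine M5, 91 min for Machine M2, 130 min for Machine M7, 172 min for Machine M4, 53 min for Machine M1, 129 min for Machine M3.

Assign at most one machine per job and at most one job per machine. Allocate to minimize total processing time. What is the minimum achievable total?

Optimal: Flint→Machine M7 (54 min), Summit→Machine M5 (44 min), Delta→Machine M1 (55 min), Ember→Machine M3 (50 min), Harbor→Machine M4 (40 min), Granite→Machine M2 (91 min) — total 54+44+55+50+40+91 = 334 min.
Min-entry greedy (repeatedly take the single cheapest remaining cell) gives 389 min, worse by 55.
Checked against all permutations: 334 min is optimal.

Minimum total: 334 min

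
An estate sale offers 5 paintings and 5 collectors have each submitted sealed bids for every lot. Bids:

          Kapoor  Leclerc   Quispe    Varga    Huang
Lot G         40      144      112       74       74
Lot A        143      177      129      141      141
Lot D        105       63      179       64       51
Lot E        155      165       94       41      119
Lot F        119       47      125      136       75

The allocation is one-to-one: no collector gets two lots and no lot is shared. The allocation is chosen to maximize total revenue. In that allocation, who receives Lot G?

Leclerc receives Lot G.

This is the linear assignment problem.
Optimal: Kapoor→Lot E ($155), Leclerc→Lot G ($144), Quispe→Lot D ($179), Varga→Lot F ($136), Huang→Lot A ($141) — total 155+144+179+136+141 = $755.
Column-greedy (each lot in turn goes to its best remaining collector) gives $721, worse by 34.
Next-best assignment: Kapoor→Lot A, Leclerc→Lot G, Quispe→Lot D, Varga→Lot F, Huang→Lot E = $721.
Leclerc's own top lot is Lot A ($177), but forcing Leclerc→Lot A and reassigning the rest optimally gives only $721 — worse by 34.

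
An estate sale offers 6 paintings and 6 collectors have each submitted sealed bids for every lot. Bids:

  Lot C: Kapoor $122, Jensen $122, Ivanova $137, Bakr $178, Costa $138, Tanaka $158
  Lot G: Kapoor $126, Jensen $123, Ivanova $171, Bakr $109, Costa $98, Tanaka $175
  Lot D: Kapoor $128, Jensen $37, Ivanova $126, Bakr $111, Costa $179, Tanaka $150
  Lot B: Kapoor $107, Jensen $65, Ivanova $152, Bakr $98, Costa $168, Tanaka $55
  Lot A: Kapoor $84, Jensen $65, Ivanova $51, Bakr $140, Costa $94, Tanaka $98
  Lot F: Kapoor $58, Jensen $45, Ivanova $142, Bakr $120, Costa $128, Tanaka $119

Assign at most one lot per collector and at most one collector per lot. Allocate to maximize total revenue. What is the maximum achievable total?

Optimal: Kapoor→Lot D ($128), Jensen→Lot C ($122), Ivanova→Lot F ($142), Bakr→Lot A ($140), Costa→Lot B ($168), Tanaka→Lot G ($175) — total 128+122+142+140+168+175 = $875.
Next-best assignment: Kapoor→Lot B, Jensen→Lot C, Ivanova→Lot F, Bakr→Lot A, Costa→Lot D, Tanaka→Lot G = $865.
Checked against all permutations: $875 is optimal.

Max total: $875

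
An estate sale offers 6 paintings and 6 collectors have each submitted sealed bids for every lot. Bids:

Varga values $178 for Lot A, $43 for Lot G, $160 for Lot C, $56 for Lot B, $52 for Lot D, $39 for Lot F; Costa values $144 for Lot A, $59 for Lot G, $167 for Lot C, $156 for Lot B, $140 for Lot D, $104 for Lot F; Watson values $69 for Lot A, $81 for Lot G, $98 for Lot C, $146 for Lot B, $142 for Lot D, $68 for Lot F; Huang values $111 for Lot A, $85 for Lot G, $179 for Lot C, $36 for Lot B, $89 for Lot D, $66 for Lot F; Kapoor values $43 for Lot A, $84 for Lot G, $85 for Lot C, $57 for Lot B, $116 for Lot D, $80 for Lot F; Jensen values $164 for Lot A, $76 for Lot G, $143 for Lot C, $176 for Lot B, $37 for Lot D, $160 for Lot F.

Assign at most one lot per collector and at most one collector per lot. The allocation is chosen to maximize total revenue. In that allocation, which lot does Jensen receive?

Optimal: Varga→Lot A ($178), Costa→Lot B ($156), Watson→Lot D ($142), Huang→Lot C ($179), Kapoor→Lot G ($84), Jensen→Lot F ($160) — total 178+156+142+179+84+160 = $899.
Row-greedy (each collector in turn takes its best remaining lot) gives $824, worse by 75.
Jensen's own top lot is Lot B ($176), but forcing Jensen→Lot B and reassigning the rest optimally gives only $863 — worse by 36.

Jensen receives Lot F.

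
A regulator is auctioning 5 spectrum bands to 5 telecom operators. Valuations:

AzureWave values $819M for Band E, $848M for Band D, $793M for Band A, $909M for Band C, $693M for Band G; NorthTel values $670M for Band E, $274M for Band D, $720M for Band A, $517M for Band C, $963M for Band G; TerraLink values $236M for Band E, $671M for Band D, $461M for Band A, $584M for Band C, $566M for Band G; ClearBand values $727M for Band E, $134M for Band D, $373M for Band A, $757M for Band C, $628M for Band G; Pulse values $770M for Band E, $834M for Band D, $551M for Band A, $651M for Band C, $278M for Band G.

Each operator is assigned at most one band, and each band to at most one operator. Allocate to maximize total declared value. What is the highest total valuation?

This is a one-to-one assignment (maximum-weight bipartite matching).
Optimal: AzureWave→Band A ($793M), NorthTel→Band G ($963M), TerraLink→Band D ($671M), ClearBand→Band C ($757M), Pulse→Band E ($770M) — total 793+963+671+757+770 = $3954M.
Row-greedy (each operator in turn takes its best remaining band) gives $3821M, worse by 133.
Swapping AzureWave↔Pulse (AzureWave→Band E $819M, Pulse→Band A $551M) loses 193.
Checked against all permutations: $3954M is optimal.

Max total: $3954M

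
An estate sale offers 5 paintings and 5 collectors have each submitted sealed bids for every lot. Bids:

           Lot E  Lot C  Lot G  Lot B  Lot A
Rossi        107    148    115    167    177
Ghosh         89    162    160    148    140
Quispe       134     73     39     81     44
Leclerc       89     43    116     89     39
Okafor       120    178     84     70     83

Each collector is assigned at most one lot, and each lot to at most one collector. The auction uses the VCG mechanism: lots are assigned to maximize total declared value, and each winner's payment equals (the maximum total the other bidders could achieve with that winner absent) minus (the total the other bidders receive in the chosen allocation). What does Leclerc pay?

Leclerc pays $12.

Efficient allocation: Rossi→Lot A ($177), Ghosh→Lot B ($148), Quispe→Lot E ($134), Leclerc→Lot G ($116), Okafor→Lot C ($178); total welfare W = $753.
Leclerc receives Lot G at value $116, so the others get W − 116 = $637.
Without Leclerc: best allocation of the remaining 4 bidders over all 5 lots is Rossi→Lot A ($177), Ghosh→Lot G ($160), Quispe→Lot E ($134), Okafor→Lot C ($178), total $649.
VCG payment = (others' best without Leclerc) − (others' welfare with Leclerc) = 649 − 637 = $12.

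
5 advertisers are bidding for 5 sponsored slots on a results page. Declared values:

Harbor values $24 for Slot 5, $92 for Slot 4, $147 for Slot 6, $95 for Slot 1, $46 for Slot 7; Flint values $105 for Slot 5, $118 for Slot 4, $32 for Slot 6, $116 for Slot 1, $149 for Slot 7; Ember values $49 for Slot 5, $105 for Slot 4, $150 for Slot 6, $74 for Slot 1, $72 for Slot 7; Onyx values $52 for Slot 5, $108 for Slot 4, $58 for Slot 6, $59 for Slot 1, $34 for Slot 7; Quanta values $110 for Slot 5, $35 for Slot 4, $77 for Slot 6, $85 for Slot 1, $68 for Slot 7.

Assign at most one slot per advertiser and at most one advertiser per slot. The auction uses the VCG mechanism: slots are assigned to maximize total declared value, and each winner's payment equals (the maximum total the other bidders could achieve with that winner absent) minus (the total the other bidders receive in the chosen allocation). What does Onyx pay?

Onyx pays $7.

Efficient allocation: Harbor→Slot 1 ($95), Flint→Slot 7 ($149), Ember→Slot 6 ($150), Onyx→Slot 4 ($108), Quanta→Slot 5 ($110); total welfare W = $612.
Onyx receives Slot 4 at value $108, so the others get W − 108 = $504.
Without Onyx: best allocation of the remaining 4 bidders over all 5 slots is Harbor→Slot 6 ($147), Flint→Slot 7 ($149), Ember→Slot 4 ($105), Quanta→Slot 5 ($110), total $511.
VCG payment = (others' best without Onyx) − (others' welfare with Onyx) = 511 − 504 = $7.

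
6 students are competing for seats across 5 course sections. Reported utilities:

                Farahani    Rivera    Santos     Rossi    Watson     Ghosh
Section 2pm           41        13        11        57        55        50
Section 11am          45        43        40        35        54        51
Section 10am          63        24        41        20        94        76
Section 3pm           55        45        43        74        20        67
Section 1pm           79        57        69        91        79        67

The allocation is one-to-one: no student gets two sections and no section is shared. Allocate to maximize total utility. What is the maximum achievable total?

Treat this as an assignment problem: match each student to one section.
Optimal: Rossi→Section 2pm (57 points), Rivera→Section 11am (43 points), Watson→Section 10am (94 points), Ghosh→Section 3pm (67 points), Farahani→Section 1pm (79 points) — total 57+43+94+67+79 = 340 points.
Row-greedy (each student in turn takes its best remaining section) gives 276 points, worse by 64.
No other one-to-one assignment exceeds 340 points.

Max total: 340 points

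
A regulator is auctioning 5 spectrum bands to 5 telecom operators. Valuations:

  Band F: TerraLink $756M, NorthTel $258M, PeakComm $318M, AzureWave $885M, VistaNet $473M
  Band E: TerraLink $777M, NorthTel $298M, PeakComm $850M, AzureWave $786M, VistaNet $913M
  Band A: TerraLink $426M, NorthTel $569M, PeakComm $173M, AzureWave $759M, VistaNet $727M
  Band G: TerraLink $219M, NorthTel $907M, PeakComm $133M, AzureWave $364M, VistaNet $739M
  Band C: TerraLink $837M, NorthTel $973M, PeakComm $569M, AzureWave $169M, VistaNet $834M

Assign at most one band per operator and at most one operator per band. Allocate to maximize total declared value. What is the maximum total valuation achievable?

Optimal: TerraLink→Band C ($837M), NorthTel→Band G ($907M), PeakComm→Band E ($850M), AzureWave→Band F ($885M), VistaNet→Band A ($727M) — total 837+907+850+885+727 = $4206M.
Max-entry greedy (repeatedly take the single best remaining cell) gives $3330M, worse by 876.
Every other assignment is strictly worse.

Max total: $4206M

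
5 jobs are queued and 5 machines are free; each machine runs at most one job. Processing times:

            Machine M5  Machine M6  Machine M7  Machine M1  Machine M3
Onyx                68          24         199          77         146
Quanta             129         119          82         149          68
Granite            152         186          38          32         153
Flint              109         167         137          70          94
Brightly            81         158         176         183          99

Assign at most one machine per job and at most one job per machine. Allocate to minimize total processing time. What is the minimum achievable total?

Treat this as an assignment problem: match each job to one machine.
Optimal: Onyx→Machine M6 (24 min), Quanta→Machine M3 (68 min), Granite→Machine M7 (38 min), Flint→Machine M1 (70 min), Brightly→Machine M5 (81 min) — total 24+68+38+70+81 = 281 min.
Row-greedy (each job in turn takes its cheapest remaining machine) gives 409 min, worse by 128.
Swapping Brightly↔Quanta (Brightly→Machine M3 99 min, Quanta→Machine M5 129 min) adds 79.
Checked against all permutations: 281 min is optimal.

Min total: 281 min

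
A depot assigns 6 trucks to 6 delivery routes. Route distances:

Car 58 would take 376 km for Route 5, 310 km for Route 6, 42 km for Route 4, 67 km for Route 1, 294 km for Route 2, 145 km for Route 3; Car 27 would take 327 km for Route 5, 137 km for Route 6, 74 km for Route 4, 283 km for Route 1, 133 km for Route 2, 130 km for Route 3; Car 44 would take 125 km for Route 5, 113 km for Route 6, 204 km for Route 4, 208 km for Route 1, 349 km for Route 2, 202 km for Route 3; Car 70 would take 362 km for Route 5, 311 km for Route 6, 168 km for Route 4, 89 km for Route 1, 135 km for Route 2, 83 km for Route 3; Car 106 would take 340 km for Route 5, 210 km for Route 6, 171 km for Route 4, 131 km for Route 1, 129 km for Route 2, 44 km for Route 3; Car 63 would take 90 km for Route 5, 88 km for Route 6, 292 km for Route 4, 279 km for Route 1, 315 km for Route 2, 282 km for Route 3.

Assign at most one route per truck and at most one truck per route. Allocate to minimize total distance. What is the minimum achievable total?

Optimal: Car 58→Route 4 (42 km), Car 27→Route 2 (133 km), Car 44→Route 6 (113 km), Car 70→Route 1 (89 km), Car 106→Route 3 (44 km), Car 63→Route 5 (90 km) — total 42+133+113+89+44+90 = 511 km.
Row-greedy (each truck in turn takes its cheapest remaining route) gives 593 km, worse by 82.
Next-best assignment: Car 58→Route 4, Car 27→Route 2, Car 44→Route 5, Car 70→Route 1, Car 106→Route 3, Car 63→Route 6 = 521 km.
No other one-to-one assignment undercuts 511 km.

Minimum total: 511 km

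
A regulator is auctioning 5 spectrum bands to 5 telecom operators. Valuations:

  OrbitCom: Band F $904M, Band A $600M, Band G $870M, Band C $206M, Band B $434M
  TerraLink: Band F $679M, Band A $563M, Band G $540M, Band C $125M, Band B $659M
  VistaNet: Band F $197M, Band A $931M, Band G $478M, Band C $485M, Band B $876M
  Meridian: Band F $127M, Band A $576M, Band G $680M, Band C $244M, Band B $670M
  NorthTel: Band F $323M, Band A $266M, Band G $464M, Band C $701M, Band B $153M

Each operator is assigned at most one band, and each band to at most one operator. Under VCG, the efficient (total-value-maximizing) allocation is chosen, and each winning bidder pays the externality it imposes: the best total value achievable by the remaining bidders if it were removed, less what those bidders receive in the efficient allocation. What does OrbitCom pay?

OrbitCom pays $20M.

Efficient allocation: OrbitCom→Band F ($904M), TerraLink→Band B ($659M), VistaNet→Band A ($931M), Meridian→Band G ($680M), NorthTel→Band C ($701M); total welfare W = $3875M.
OrbitCom receives Band F at value $904M, so the others get W − 904 = $2971M.
Without OrbitCom: best allocation of the remaining 4 bidders over all 5 bands is TerraLink→Band F ($679M), VistaNet→Band A ($931M), Meridian→Band G ($680M), NorthTel→Band C ($701M), total $2991M.
VCG payment = (others' best without OrbitCom) − (others' welfare with OrbitCom) = 2991 − 2971 = $20M.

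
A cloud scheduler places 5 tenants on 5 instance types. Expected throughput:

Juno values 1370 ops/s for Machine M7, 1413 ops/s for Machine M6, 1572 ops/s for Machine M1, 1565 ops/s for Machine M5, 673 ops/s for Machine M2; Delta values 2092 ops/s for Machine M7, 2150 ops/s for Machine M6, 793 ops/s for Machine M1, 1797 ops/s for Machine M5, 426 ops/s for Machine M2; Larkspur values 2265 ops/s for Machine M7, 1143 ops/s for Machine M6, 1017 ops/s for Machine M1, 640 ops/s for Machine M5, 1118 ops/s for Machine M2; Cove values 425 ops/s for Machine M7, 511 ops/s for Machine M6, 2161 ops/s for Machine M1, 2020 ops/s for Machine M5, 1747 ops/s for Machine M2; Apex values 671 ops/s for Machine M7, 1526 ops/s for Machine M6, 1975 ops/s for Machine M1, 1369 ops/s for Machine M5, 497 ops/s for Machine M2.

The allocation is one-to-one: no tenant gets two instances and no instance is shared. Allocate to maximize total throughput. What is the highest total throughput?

Max total: 9702 ops/s

Optimal: Juno→Machine M5 (1565 ops/s), Delta→Machine M6 (2150 ops/s), Larkspur→Machine M7 (2265 ops/s), Cove→Machine M2 (1747 ops/s), Apex→Machine M1 (1975 ops/s) — total 1565+2150+2265+1747+1975 = 9702 ops/s.
Max-entry greedy (repeatedly take the single best remaining cell) gives 8638 ops/s, worse by 1064.
Swapping Juno↔Delta (Juno→Machine M6 1413 ops/s, Delta→Machine M5 1797 ops/s) loses 505.
Every other assignment is strictly worse.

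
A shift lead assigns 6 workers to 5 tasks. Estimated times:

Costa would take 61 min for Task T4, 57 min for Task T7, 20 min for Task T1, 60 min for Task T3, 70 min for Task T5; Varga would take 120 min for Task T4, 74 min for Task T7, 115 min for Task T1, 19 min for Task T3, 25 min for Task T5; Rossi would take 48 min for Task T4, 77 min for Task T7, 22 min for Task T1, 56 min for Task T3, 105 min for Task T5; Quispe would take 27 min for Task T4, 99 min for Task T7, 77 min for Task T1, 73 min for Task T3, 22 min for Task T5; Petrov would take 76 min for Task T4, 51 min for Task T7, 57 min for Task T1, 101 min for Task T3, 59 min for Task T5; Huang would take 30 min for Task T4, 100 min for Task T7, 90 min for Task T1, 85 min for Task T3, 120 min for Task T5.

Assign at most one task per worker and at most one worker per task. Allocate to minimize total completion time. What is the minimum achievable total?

Optimal: Huang→Task T4 (30 min), Petrov→Task T7 (51 min), Costa→Task T1 (20 min), Varga→Task T3 (19 min), Quispe→Task T5 (22 min) — total 30+51+20+19+22 = 142 min.
Column-greedy (each task in turn goes to its cheapest remaining worker) gives 222 min, worse by 80.

Min total: 142 min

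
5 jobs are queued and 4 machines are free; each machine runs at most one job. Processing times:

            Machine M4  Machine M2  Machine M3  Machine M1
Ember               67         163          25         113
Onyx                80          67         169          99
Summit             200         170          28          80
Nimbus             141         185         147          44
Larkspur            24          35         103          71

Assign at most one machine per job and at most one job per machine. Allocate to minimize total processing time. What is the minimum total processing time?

This is a one-to-one assignment (minimum-cost bipartite matching).
Optimal: Larkspur→Machine M4 (24 min), Onyx→Machine M2 (67 min), Ember→Machine M3 (25 min), Nimbus→Machine M1 (44 min) — total 24+67+25+44 = 160 min.
Row-greedy (each job in turn takes its cheapest remaining machine) gives 313 min, worse by 153.
Next-best assignment: Larkspur→Machine M4, Onyx→Machine M2, Summit→Machine M3, Nimbus→Machine M1 = 163 min.

Minimum total: 160 min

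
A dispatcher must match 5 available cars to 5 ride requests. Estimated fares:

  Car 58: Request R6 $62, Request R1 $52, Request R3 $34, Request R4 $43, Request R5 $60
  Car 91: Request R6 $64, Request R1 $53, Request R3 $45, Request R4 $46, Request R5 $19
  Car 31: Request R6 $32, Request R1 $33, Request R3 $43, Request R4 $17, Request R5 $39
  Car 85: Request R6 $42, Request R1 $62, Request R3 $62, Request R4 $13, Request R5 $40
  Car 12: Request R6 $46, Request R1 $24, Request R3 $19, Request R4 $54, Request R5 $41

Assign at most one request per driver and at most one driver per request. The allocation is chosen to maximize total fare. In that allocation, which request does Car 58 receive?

Car 58 receives Request R5.

Treat this as an assignment problem: match each driver to one request.
Optimal: Car 58→Request R5 ($60), Car 91→Request R6 ($64), Car 31→Request R3 ($43), Car 85→Request R1 ($62), Car 12→Request R4 ($54) — total 60+64+43+62+54 = $283.
Row-greedy (each driver in turn takes its best remaining request) gives $252, worse by 31.
Swapping Car 85↔Car 91 (Car 85→Request R6 $42, Car 91→Request R1 $53) loses 31.
No other one-to-one assignment exceeds $283.
Car 58's own top request is Request R6 ($62), but forcing Car 58→Request R6 and reassigning the rest optimally gives only $270 — worse by 13.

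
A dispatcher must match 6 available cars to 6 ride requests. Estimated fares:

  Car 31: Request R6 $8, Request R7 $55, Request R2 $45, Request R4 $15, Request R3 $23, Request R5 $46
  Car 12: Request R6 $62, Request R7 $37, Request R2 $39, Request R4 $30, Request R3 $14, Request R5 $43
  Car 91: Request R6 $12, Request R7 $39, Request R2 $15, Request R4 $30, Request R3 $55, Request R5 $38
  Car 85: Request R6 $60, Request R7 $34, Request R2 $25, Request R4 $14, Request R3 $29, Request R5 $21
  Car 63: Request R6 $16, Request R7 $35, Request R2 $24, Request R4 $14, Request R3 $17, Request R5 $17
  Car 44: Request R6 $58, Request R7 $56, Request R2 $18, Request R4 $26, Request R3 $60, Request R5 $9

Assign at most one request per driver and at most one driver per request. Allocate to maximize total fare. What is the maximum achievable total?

Treat this as an assignment problem: match each driver to one request.
Optimal: Car 31→Request R2 ($45), Car 12→Request R5 ($43), Car 91→Request R4 ($30), Car 85→Request R6 ($60), Car 63→Request R7 ($35), Car 44→Request R3 ($60) — total 45+43+30+60+35+60 = $273.
Max-entry greedy (repeatedly take the single best remaining cell) gives $254, worse by 19.
Swapping Car 31↔Car 44 (Car 31→Request R3 $23, Car 44→Request R2 $18) loses 64.
Checked against all permutations: $273 is optimal.

Max total: $273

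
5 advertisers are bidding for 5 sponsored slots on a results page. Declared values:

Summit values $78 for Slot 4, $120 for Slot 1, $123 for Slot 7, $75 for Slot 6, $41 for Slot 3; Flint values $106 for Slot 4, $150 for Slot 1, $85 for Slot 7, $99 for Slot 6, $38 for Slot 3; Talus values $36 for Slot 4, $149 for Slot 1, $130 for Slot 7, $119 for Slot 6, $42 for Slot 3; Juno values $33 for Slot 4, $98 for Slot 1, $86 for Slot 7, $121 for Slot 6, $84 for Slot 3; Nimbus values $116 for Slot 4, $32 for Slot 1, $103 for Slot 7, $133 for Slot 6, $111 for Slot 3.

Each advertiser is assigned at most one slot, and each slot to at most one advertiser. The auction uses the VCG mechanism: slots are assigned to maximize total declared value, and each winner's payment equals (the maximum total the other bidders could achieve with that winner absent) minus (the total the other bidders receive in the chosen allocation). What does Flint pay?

Efficient allocation: Summit→Slot 7 ($123), Flint→Slot 4 ($106), Talus→Slot 1 ($149), Juno→Slot 6 ($121), Nimbus→Slot 3 ($111); total welfare W = $610.
Flint receives Slot 4 at value $106, so the others get W − 106 = $504.
Without Flint: best allocation of the remaining 4 bidders over all 5 slots is Summit→Slot 7 ($123), Talus→Slot 1 ($149), Juno→Slot 6 ($121), Nimbus→Slot 4 ($116), total $509.
VCG payment = (others' best without Flint) − (others' welfare with Flint) = 509 − 504 = $5.

Flint pays $5.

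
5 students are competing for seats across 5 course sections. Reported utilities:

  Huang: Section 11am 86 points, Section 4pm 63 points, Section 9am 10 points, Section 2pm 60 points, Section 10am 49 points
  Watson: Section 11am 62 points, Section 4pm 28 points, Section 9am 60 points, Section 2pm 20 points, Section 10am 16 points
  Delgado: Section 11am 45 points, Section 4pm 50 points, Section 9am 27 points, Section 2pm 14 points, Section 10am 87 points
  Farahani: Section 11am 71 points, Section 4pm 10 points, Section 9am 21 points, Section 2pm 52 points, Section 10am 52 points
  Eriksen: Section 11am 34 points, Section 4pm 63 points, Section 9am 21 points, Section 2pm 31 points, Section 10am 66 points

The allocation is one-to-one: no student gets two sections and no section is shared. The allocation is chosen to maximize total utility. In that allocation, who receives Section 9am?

Watson receives Section 9am.

Optimal: Huang→Section 11am (86 points), Watson→Section 9am (60 points), Delgado→Section 10am (87 points), Farahani→Section 2pm (52 points), Eriksen→Section 4pm (63 points) — total 86+60+87+52+63 = 348 points.
Watson's own top section is Section 11am (62 points), but forcing Watson→Section 11am and reassigning the rest optimally gives only 293 points — worse by 55.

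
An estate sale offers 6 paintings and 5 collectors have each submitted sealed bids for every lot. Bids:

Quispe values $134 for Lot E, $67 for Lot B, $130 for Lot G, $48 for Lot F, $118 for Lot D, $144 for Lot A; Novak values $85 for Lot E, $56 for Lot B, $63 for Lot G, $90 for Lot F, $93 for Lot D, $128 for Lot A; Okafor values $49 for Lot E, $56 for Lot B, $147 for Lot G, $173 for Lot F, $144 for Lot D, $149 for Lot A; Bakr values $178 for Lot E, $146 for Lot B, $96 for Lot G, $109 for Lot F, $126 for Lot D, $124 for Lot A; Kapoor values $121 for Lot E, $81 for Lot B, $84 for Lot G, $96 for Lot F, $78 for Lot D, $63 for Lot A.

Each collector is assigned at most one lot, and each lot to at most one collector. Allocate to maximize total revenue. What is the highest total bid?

Max total: $698

Treat this as an assignment problem: match each collector to one lot.
Optimal: Quispe→Lot G ($130), Novak→Lot A ($128), Okafor→Lot F ($173), Bakr→Lot B ($146), Kapoor→Lot E ($121) — total 130+128+173+146+121 = $698.
Column-greedy (each lot in turn goes to its best remaining collector) gives $614, worse by 84.
Swapping Quispe↔Okafor (Quispe→Lot F $48, Okafor→Lot G $147) loses 108.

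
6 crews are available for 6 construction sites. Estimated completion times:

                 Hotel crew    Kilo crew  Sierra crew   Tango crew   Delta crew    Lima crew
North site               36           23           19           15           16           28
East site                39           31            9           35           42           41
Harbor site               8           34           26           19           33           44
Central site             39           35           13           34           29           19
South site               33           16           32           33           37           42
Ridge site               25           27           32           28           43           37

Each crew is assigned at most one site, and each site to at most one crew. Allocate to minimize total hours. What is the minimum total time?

Minimum total: 96 hours

This is the linear assignment problem.
Optimal: Hotel crew→Harbor site (8 hours), Kilo crew→South site (16 hours), Sierra crew→East site (9 hours), Tango crew→Ridge site (28 hours), Delta crew→North site (16 hours), Lima crew→Central site (19 hours) — total 8+16+9+28+16+19 = 96 hours.
Min-entry greedy (repeatedly take the single cheapest remaining cell) gives 110 hours, worse by 14.
Next-best assignment: Hotel crew→Ridge site, Kilo crew→South site, Sierra crew→East site, Tango crew→Harbor site, Delta crew→North site, Lima crew→Central site = 104 hours.
Swapping Tango crew↔Delta crew (Tango crew→North site 15 hours, Delta crew→Ridge site 43 hours) adds 14.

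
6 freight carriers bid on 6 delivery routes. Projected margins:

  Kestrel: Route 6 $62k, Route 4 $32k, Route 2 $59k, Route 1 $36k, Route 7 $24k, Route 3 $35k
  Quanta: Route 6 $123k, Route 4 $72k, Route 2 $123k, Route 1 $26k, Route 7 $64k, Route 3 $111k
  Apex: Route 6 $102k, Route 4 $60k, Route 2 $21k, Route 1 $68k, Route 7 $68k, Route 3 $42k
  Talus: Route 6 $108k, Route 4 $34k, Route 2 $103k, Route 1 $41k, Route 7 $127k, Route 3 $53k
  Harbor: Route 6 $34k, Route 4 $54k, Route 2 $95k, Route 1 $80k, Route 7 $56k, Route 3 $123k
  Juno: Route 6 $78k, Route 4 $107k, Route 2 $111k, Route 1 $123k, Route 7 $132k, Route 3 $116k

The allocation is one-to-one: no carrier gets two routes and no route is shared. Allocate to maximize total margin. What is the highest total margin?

Max total: $630k

Optimal: Kestrel→Route 4 ($32k), Quanta→Route 2 ($123k), Apex→Route 6 ($102k), Talus→Route 7 ($127k), Harbor→Route 3 ($123k), Juno→Route 1 ($123k) — total 32+123+102+127+123+123 = $630k.
Column-greedy (each route in turn goes to its best remaining carrier) gives $516k, worse by 114.
Next-best assignment: Kestrel→Route 6, Quanta→Route 2, Apex→Route 4, Talus→Route 7, Harbor→Route 3, Juno→Route 1 = $618k.
Swapping Juno↔Kestrel (Juno→Route 4 $107k, Kestrel→Route 1 $36k) loses 12.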